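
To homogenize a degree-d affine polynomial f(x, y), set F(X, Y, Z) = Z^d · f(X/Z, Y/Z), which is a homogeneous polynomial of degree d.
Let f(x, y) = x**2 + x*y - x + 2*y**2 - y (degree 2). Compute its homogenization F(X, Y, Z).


F(X, Y, Z) = X**2 + X*Y - X*Z + 2*Y**2 - Y*Z

deg(f) = 2.
Substitute x = X/Z, y = Y/Z into f, then multiply by Z^2.
  monomial 1·x^2·y^0 ↦ 1·X^2·Y^0·Z^0.
  monomial 1·x^1·y^1 ↦ 1·X^1·Y^1·Z^0.
  monomial -1·x^1·y^0 ↦ -1·X^1·Y^0·Z^1.
  monomial 2·x^0·y^2 ↦ 2·X^0·Y^2·Z^0.
  monomial -1·x^0·y^1 ↦ -1·X^0·Y^1·Z^1.
Collecting: F(X, Y, Z) = X**2 + X*Y - X*Z + 2*Y**2 - Y*Z.


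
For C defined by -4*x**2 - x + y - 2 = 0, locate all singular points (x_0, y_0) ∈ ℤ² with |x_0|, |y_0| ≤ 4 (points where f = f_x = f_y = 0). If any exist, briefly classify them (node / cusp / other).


No singular points in the scanned grid; C is smooth there.

Compute partial derivatives:
  f_x = -8*x - 1.
  f_y = 1.
f_y = 1 is a nonzero constant, so f_y never vanishes: no point (x, y) can satisfy f = f_x = f_y = 0. In particular no (x, y) ∈ {−4, ..., 4}² is singular; the curve is smooth.


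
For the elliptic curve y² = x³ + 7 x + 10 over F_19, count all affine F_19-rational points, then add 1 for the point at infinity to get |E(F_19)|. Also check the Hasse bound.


Affine points = {(3, 1), (3, 18), (4, 8), (4, 11), (9, 2), (9, 17), (10, 4), (10, 15), (12, 6), (12, 13), (16, 0), (17, 8), (17, 11)}; affine count = 13; |E(F_19)| = 14.

Discriminant check: Δ ∝ 4a³ + 27b² = 4·7³ + 27·10² = 4·343 + 27·100 ≡ 6 (mod 19). Nonzero ⇒ E is nonsingular.
For each x ∈ F_19, compute rhs = x³ + 7·x + 10 mod 19, then count y ∈ F_19 with y² ≡ rhs.
  x = 0: rhs = 10, matching y values: none (0 points).
  x = 1: rhs = 18, matching y values: none (0 points).
  x = 2: rhs = 13, matching y values: none (0 points).
  x = 3: rhs = 1, matching y values: 1, 18 (2 points).
  x = 4: rhs = 7, matching y values: 8, 11 (2 points).
  x = 5: rhs = 18, matching y values: none (0 points).
  x = 6: rhs = 2, matching y values: none (0 points).
  x = 7: rhs = 3, matching y values: none (0 points).
  x = 8: rhs = 8, matching y values: none (0 points).
  x = 9: rhs = 4, matching y values: 2, 17 (2 points).
  x = 10: rhs = 16, matching y values: 4, 15 (2 points).
  x = 11: rhs = 12, matching y values: none (0 points).
  x = 12: rhs = 17, matching y values: 6, 13 (2 points).
  x = 13: rhs = 18, matching y values: none (0 points).
  x = 14: rhs = 2, matching y values: none (0 points).
  x = 15: rhs = 13, matching y values: none (0 points).
  x = 16: rhs = 0, matching y values: 0 (1 points).
  x = 17: rhs = 7, matching y values: 8, 11 (2 points).
  x = 18: rhs = 2, matching y values: none (0 points).
Total affine count: 13.
Full point count |E(F_19)| = 13 + 1 = 14.
Hasse bound: |14 − (19+1)| = |-6| = 6 ≤ 2√19 ≈ 8.7178 ✓.


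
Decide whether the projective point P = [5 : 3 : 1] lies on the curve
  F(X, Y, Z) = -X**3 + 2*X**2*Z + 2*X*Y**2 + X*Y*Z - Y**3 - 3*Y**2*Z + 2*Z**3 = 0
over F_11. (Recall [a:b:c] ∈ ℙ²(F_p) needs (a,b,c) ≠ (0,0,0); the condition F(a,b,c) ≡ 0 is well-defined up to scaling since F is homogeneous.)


F(5,3,1) ≡ 0 (mod 11); P is on the curve.

Evaluate F(5, 3, 1) term-by-term (mod 11).
  -X**3 ↦ -1·125·1·1 = -125
  2*X**2*Z ↦ 2·25·1·1 = 50
  2*X*Y**2 ↦ 2·5·9·1 = 90
  X*Y*Z ↦ 1·5·3·1 = 15
  -Y**3 ↦ -1·1·27·1 = -27
  -3*Y**2*Z ↦ -3·1·9·1 = -27
  2*Z**3 ↦ 2·1·1·1 = 2
Sum: F(5, 3, 1) = (-125) + (50) + (90) + (15) + (-27) + (-27) + (2) = -22.
Reducing mod 11: -22 ≡ 0 (mod 11).
Since F(a, b, c) ≡ 0 (mod 11), P lies on the curve.


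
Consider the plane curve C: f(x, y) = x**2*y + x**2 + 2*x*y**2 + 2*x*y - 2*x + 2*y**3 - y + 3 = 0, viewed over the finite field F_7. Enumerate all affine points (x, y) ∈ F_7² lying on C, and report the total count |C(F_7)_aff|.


Affine F_7-points: {(1, 6), (2, 2), (3, 1), (3, 5), (4, 2), (6, 5)}; count = 6.

For each of the 49 pairs (x, y) ∈ F_7², evaluate f(x, y) mod 7. Record the zeros.
  x = 0: [0↦3, 1↦4, 2↦3, 3↦5, 4↦1, 5↦3, 6↦2]  zeros at y ∈ ∅
  x = 1: [0↦2, 1↦1, 2↦2, 3↦3, 4↦2, 5↦4, 6↦0]  zeros at y ∈ {6}
  x = 2: [0↦3, 1↦2, 2↦0, 3↦2, 4↦6, 5↦3, 6↦5]  zeros at y ∈ {2}
  x = 3: [0↦6, 1↦0, 2↦4, 3↦2, 4↦6, 5↦0, 6↦3]  zeros at y ∈ {1, 5}
  x = 4: [0↦4, 1↦2, 2↦0, 3↦3, 4↦2, 5↦2, 6↦1]  zeros at y ∈ {2}
  x = 5: [0↦4, 1↦1, 2↦2, 3↦5, 4↦1, 5↦2, 6↦6]  zeros at y ∈ ∅
  x = 6: [0↦6, 1↦4, 2↦3, 3↦1, 4↦3, 5↦0, 6↦4]  zeros at y ∈ {5}
Collecting zeros: affine points = {(1, 6), (2, 2), (3, 1), (3, 5), (4, 2), (6, 5)}.
Total count |C(F_7)_aff| = 6.


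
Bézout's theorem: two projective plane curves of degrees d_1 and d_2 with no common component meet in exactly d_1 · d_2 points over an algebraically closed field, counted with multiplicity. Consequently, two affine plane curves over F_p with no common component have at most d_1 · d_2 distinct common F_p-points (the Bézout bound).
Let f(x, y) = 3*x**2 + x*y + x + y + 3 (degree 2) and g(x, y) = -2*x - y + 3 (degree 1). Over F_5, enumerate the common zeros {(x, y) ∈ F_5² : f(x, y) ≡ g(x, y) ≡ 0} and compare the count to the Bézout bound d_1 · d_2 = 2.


Common zeros: {(4, 0)}; count = 1; Bézout bound = 2.

deg(f) = 2, deg(g) = 1, so Bézout bound = 2.
Scan x ∈ F_5. For each x, list the y ∈ F_5 with f(x, y) ≡ 0 and those with g(x, y) ≡ 0 (mod 5); the common zeros in that column are the intersection.
  x = 0: f ≡ 0 at y ∈ {2}; g ≡ 0 at y ∈ {3}; common: ∅.
  x = 1: f ≡ 0 at y ∈ {4}; g ≡ 0 at y ∈ {1}; common: ∅.
  x = 2: f ≡ 0 at y ∈ {1}; g ≡ 0 at y ∈ {4}; common: ∅.
  x = 3: f ≡ 0 at y ∈ {3}; g ≡ 0 at y ∈ {2}; common: ∅.
  x = 4: f ≡ 0 at y ∈ {0, 1, 2, 3, 4}; g ≡ 0 at y ∈ {0}; common: {0}.
Collecting: common zeros = {(4, 0)}, so the count is 1.
Comparison with the Bézout bound: 1 ≤ 2 = deg(f)·deg(g), as expected for curves with no common component (the affine F_5-count falls short of the bound because intersections may lie at infinity, over extension fields, or carry multiplicity).


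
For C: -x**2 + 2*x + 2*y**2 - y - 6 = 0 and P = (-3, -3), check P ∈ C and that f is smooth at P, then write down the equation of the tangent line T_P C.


Tangent line at P: 8*x - 13*y - 15 = 0.

Step 1: f(-3, -3) = 0, so P lies on C.
Step 2: partial derivatives
  f_x(x, y) = 2 - 2*x, f_y(x, y) = 4*y - 1.
  f_x(P) = 8, f_y(P) = -13 (gradient nonzero, so P is smooth).
Step 3: tangent line at P: 8·(x − -3) + -13·(y − -3) = 0.
Expanding: 8*x - 13*y - 15 = 0.


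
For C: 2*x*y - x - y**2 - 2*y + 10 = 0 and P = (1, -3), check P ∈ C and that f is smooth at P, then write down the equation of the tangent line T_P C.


Tangent line at P: -7*x + 6*y + 25 = 0.

Step 1: f(1, -3) = 0, so P lies on C.
Step 2: partial derivatives
  f_x(x, y) = 2*y - 1, f_y(x, y) = 2*x - 2*y - 2.
  f_x(P) = -7, f_y(P) = 6 (gradient nonzero, so P is smooth).
Step 3: tangent line at P: -7·(x − 1) + 6·(y − -3) = 0.
Expanding: -7*x + 6*y + 25 = 0.


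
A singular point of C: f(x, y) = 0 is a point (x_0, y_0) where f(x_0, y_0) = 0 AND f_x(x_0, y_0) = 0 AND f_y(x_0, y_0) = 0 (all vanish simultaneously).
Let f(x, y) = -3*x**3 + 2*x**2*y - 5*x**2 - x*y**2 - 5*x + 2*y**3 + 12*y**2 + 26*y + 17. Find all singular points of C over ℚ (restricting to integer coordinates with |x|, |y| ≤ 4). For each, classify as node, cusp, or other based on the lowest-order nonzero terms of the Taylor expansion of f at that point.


Singular points: {(-1, -2)}; classification: cusp.

Compute partial derivatives:
  f_x = -9*x**2 + 4*x*y - 10*x - y**2 - 5.
  f_y = 2*x**2 - 2*x*y + 6*y**2 + 24*y + 26.
Scan x_0 ∈ {−4, ..., 4}. For each x_0, f_y(x_0, y) is a polynomial in y; find its integer roots y ∈ {−4, ..., 4}, then test f_x and f at those candidates.
  x = -4: f_y(-4, y) = 6*y**2 + 32*y + 58; no integer root y with |y| ≤ 4.
  x = -3: f_y(-3, y) = 6*y**2 + 30*y + 44; no integer root y with |y| ≤ 4.
  x = -2: f_y(-2, y) = 6*y**2 + 28*y + 34; no integer root y with |y| ≤ 4.
  x = -1: f_y(-1, y) = 6*y**2 + 26*y + 28; vanishes at y ∈ {-2}. (-1, -2): f_x = 0, f = 0 — SINGULAR.
  x = 0: f_y(0, y) = 6*y**2 + 24*y + 26; no integer root y with |y| ≤ 4.
  x = 1: f_y(1, y) = 6*y**2 + 22*y + 28; no integer root y with |y| ≤ 4.
  x = 2: f_y(2, y) = 6*y**2 + 20*y + 34; no integer root y with |y| ≤ 4.
  x = 3: f_y(3, y) = 6*y**2 + 18*y + 44; no integer root y with |y| ≤ 4.
  x = 4: f_y(4, y) = 6*y**2 + 16*y + 58; no integer root y with |y| ≤ 4.
Only singular point on the grid: (-1, -2).
Classify: substitute x = -1 + u, y = -2 + v and expand: f = -3*u**3 + 2*u**2*v - u*v**2 + 2*v**3 + v**2.
No constant or linear terms (consistent with a singular point). Quadratic part: v**2. Cubic part: -3*u**3 + 2*u**2*v - u*v**2 + 2*v**3.
The quadratic part v**2 is a perfect square, so there is a single (double) tangent line v = 0, i.e. y = -2. Restricting the cubic part to that line (v = 0) leaves -3*u**3 ≠ 0, so f is not divisible by v and the branch is v² ≈ 3*u**3 to lowest order — this is a cusp.
Classification: cusp.


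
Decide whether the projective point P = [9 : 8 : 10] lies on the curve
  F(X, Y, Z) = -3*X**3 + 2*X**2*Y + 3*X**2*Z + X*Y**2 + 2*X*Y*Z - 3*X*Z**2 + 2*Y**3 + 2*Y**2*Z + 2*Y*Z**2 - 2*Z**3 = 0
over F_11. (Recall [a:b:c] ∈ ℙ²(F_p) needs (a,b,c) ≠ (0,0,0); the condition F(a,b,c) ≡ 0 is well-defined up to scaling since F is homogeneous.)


F(9,8,10) ≡ 9 (mod 11); P is NOT on the curve.

Evaluate F(9, 8, 10) term-by-term (mod 11).
  -3*X**3 ↦ -3·729·1·1 = -2187
  2*X**2*Y ↦ 2·81·8·1 = 1296
  3*X**2*Z ↦ 3·81·1·10 = 2430
  X*Y**2 ↦ 1·9·64·1 = 576
  2*X*Y*Z ↦ 2·9·8·10 = 1440
  -3*X*Z**2 ↦ -3·9·1·100 = -2700
  2*Y**3 ↦ 2·1·512·1 = 1024
  2*Y**2*Z ↦ 2·1·64·10 = 1280
  2*Y*Z**2 ↦ 2·1·8·100 = 1600
  -2*Z**3 ↦ -2·1·1·1000 = -2000
Sum: F(9, 8, 10) = (-2187) + (1296) + (2430) + (576) + (1440) + (-2700) + (1024) + (1280) + (1600) + (-2000) = 2759.
Reducing mod 11: 2759 ≡ 9 (mod 11).
Since F(a, b, c) ≡ 9 ≠ 0 (mod 11), P does NOT lie on the curve.


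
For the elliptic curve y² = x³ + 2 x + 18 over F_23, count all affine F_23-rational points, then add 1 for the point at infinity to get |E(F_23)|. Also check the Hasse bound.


Affine points = {(0, 8), (0, 15), (6, 4), (6, 19), (9, 11), (9, 12), (10, 7), (10, 16), (16, 11), (16, 12), (20, 10), (20, 13), (21, 11), (21, 12)}; affine count = 14; |E(F_23)| = 15.

Discriminant check: Δ ∝ 4a³ + 27b² = 4·2³ + 27·18² = 4·8 + 27·324 ≡ 17 (mod 23). Nonzero ⇒ E is nonsingular.
For each x ∈ F_23, compute rhs = x³ + 2·x + 18 mod 23, then count y ∈ F_23 with y² ≡ rhs.
  x = 0: rhs = 18, matching y values: 8, 15 (2 points).
  x = 1: rhs = 21, matching y values: none (0 points).
  x = 2: rhs = 7, matching y values: none (0 points).
  x = 3: rhs = 5, matching y values: none (0 points).
  x = 4: rhs = 21, matching y values: none (0 points).
  x = 5: rhs = 15, matching y values: none (0 points).
  x = 6: rhs = 16, matching y values: 4, 19 (2 points).
  x = 7: rhs = 7, matching y values: none (0 points).
  x = 8: rhs = 17, matching y values: none (0 points).
  x = 9: rhs = 6, matching y values: 11, 12 (2 points).
  x = 10: rhs = 3, matching y values: 7, 16 (2 points).
  x = 11: rhs = 14, matching y values: none (0 points).
  x = 12: rhs = 22, matching y values: none (0 points).
  x = 13: rhs = 10, matching y values: none (0 points).
  x = 14: rhs = 7, matching y values: none (0 points).
  x = 15: rhs = 19, matching y values: none (0 points).
  x = 16: rhs = 6, matching y values: 11, 12 (2 points).
  x = 17: rhs = 20, matching y values: none (0 points).
  x = 18: rhs = 21, matching y values: none (0 points).
  x = 19: rhs = 15, matching y values: none (0 points).
  x = 20: rhs = 8, matching y values: 10, 13 (2 points).
  x = 21: rhs = 6, matching y values: 11, 12 (2 points).
  x = 22: rhs = 15, matching y values: none (0 points).
Total affine count: 14.
Full point count |E(F_23)| = 14 + 1 = 15.
Hasse bound: |15 − (23+1)| = |-9| = 9 ≤ 2√23 ≈ 9.5917 ✓.


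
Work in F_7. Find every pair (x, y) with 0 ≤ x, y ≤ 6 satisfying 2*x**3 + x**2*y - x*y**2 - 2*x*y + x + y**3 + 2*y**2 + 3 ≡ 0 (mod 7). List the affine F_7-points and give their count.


Affine F_7-points: {(1, 1), (1, 6), (2, 0), (3, 1), (3, 2), (3, 5), (4, 3), (6, 0), (6, 1), (6, 3)}; count = 10.

For each of the 49 pairs (x, y) ∈ F_7², evaluate f(x, y) mod 7. Record the zeros.
  x = 0: [0↦3, 1↦6, 2↦5, 3↦6, 4↦1, 5↦3, 6↦4]  zeros at y ∈ ∅
  x = 1: [0↦6, 1↦0, 2↦2, 3↦4, 4↦5, 5↦4, 6↦0]  zeros at y ∈ {1, 6}
  x = 2: [0↦0, 1↦1, 2↦1, 3↦6, 4↦1, 5↦6, 6↦6]  zeros at y ∈ {0}
  x = 3: [0↦4, 1↦0, 2↦0, 3↦3, 4↦1, 5↦0, 6↦6]  zeros at y ∈ {1, 2, 5}
  x = 4: [0↦2, 1↦2, 2↦4, 3↦0, 4↦3, 5↦5, 6↦5]  zeros at y ∈ {3}
  x = 5: [0↦6, 1↦5, 2↦4, 3↦2, 4↦5, 5↦5, 6↦1]  zeros at y ∈ ∅
  x = 6: [0↦0, 1↦0, 2↦5, 3↦0, 4↦5, 5↦5, 6↦6]  zeros at y ∈ {0, 1, 3}
Collecting zeros: affine points = {(1, 1), (1, 6), (2, 0), (3, 1), (3, 2), (3, 5), (4, 3), (6, 0), (6, 1), (6, 3)}.
Total count |C(F_7)_aff| = 10.


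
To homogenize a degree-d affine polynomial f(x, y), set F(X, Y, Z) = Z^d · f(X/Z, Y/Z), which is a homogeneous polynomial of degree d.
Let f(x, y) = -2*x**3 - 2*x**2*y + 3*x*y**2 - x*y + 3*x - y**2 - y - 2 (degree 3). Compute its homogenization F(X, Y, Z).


F(X, Y, Z) = -2*X**3 - 2*X**2*Y + 3*X*Y**2 - X*Y*Z + 3*X*Z**2 - Y**2*Z - Y*Z**2 - 2*Z**3

deg(f) = 3.
Substitute x = X/Z, y = Y/Z into f, then multiply by Z^3.
  monomial -2·x^3·y^0 ↦ -2·X^3·Y^0·Z^0.
  monomial -2·x^2·y^1 ↦ -2·X^2·Y^1·Z^0.
  monomial 3·x^1·y^2 ↦ 3·X^1·Y^2·Z^0.
  monomial -1·x^1·y^1 ↦ -1·X^1·Y^1·Z^1.
  monomial 3·x^1·y^0 ↦ 3·X^1·Y^0·Z^2.
  monomial -1·x^0·y^2 ↦ -1·X^0·Y^2·Z^1.
  monomial -1·x^0·y^1 ↦ -1·X^0·Y^1·Z^2.
  monomial -2·x^0·y^0 ↦ -2·X^0·Y^0·Z^3.
Collecting: F(X, Y, Z) = -2*X**3 - 2*X**2*Y + 3*X*Y**2 - X*Y*Z + 3*X*Z**2 - Y**2*Z - Y*Z**2 - 2*Z**3.


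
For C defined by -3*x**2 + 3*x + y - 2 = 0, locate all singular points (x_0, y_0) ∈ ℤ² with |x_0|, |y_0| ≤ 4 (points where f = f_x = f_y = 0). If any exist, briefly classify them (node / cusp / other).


No singular points in the scanned grid; C is smooth there.

Compute partial derivatives:
  f_x = 3 - 6*x.
  f_y = 1.
f_y = 1 is a nonzero constant, so f_y never vanishes: no point (x, y) can satisfy f = f_x = f_y = 0. In particular no (x, y) ∈ {−4, ..., 4}² is singular; the curve is smooth.


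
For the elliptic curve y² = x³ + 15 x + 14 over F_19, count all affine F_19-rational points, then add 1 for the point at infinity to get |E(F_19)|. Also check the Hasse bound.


Affine points = {(1, 7), (1, 12), (4, 9), (4, 10), (5, 9), (5, 10), (6, 4), (6, 15), (7, 5), (7, 14), (8, 0), (9, 2), (9, 17), (10, 9), (10, 10), (11, 3), (11, 16), (14, 2), (14, 17), (15, 2), (15, 17), (18, 6), (18, 13)}; affine count = 23; |E(F_19)| = 24.

Discriminant check: Δ ∝ 4a³ + 27b² = 4·15³ + 27·14² = 4·3375 + 27·196 ≡ 1 (mod 19). Nonzero ⇒ E is nonsingular.
For each x ∈ F_19, compute rhs = x³ + 15·x + 14 mod 19, then count y ∈ F_19 with y² ≡ rhs.
  x = 0: rhs = 14, matching y values: none (0 points).
  x = 1: rhs = 11, matching y values: 7, 12 (2 points).
  x = 2: rhs = 14, matching y values: none (0 points).
  x = 3: rhs = 10, matching y values: none (0 points).
  x = 4: rhs = 5, matching y values: 9, 10 (2 points).
  x = 5: rhs = 5, matching y values: 9, 10 (2 points).
  x = 6: rhs = 16, matching y values: 4, 15 (2 points).
  x = 7: rhs = 6, matching y values: 5, 14 (2 points).
  x = 8: rhs = 0, matching y values: 0 (1 points).
  x = 9: rhs = 4, matching y values: 2, 17 (2 points).
  x = 10: rhs = 5, matching y values: 9, 10 (2 points).
  x = 11: rhs = 9, matching y values: 3, 16 (2 points).
  x = 12: rhs = 3, matching y values: none (0 points).
  x = 13: rhs = 12, matching y values: none (0 points).
  x = 14: rhs = 4, matching y values: 2, 17 (2 points).
  x = 15: rhs = 4, matching y values: 2, 17 (2 points).
  x = 16: rhs = 18, matching y values: none (0 points).
  x = 17: rhs = 14, matching y values: none (0 points).
  x = 18: rhs = 17, matching y values: 6, 13 (2 points).
Total affine count: 23.
Full point count |E(F_19)| = 23 + 1 = 24.
Hasse bound: |24 − (19+1)| = |4| = 4 ≤ 2√19 ≈ 8.7178 ✓.


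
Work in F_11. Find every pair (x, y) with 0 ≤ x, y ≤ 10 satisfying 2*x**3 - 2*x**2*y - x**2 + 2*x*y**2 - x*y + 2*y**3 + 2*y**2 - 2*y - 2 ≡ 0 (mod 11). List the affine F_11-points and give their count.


Affine F_11-points: {(0, 1), (0, 10), (1, 1), (4, 0), (6, 1), (6, 5), (6, 9), (7, 6), (8, 2), (8, 5), (8, 6), (9, 0), (10, 7)}; count = 13.

For each of the 121 pairs (x, y) ∈ F_11², evaluate f(x, y) mod 11. Record the zeros.
  x = 0: [0↦9, 1↦0, 2↦7, 3↦9, 4↦7, 5↦2, 6↦6, 7↦9, 8↦1, 9↦5, 10↦0]  zeros at y ∈ {1, 10}
  x = 1: [0↦10, 1↦0, 2↦10, 3↦8, 4↦6, 5↦5, 6↦6, 7↦10, 8↦7, 9↦9, 10↦6]  zeros at y ∈ {1}
  x = 2: [0↦10, 1↦6, 2↦4, 3↦5, 4↦10, 5↦9, 6↦3, 7↦4, 8↦2, 9↦9, 10↦4]  zeros at y ∈ ∅
  x = 3: [0↦10, 1↦8, 2↦1, 3↦1, 4↦9, 5↦4, 6↦9, 7↦3, 8↦9, 9↦6, 10↦6]  zeros at y ∈ ∅
  x = 4: [0↦0, 1↦7, 2↦2, 3↦8, 4↦4, 5↦2, 6↦3, 7↦8, 8↦7, 9↦1, 10↦2]  zeros at y ∈ {0}
  x = 5: [0↦3, 1↦4, 2↦8, 3↦5, 4↦7, 5↦4, 6↦8, 7↦9, 8↦8, 9↦6, 10↦4]  zeros at y ∈ ∅
  x = 6: [0↦9, 1↦0, 2↦9, 3↦4, 4↦8, 5↦0, 6↦3, 7↦7, 8↦2, 9↦0, 10↦2]  zeros at y ∈ {1, 5, 9}
  x = 7: [0↦8, 1↦7, 2↦6, 3↦6, 4↦8, 5↦2, 6↦0, 7↦3, 8↦1, 9↦6, 10↦8]  zeros at y ∈ {6}
  x = 8: [0↦1, 1↦4, 2↦0, 3↦1, 4↦8, 5↦0, 6↦0, 7↦9, 8↦6, 9↦3, 10↦1]  zeros at y ∈ {2, 5, 6}
  x = 9: [0↦0, 1↦3, 2↦3, 3↦1, 4↦9, 5↦6, 6↦4, 7↦4, 8↦7, 9↦3, 10↦4]  zeros at y ∈ {0}
  x = 10: [0↦6, 1↦5, 2↦5, 3↦7, 4↦1, 5↦10, 6↦2, 7↦0, 8↦5, 9↦7, 10↦7]  zeros at y ∈ {7}
Collecting zeros: affine points = {(0, 1), (0, 10), (1, 1), (4, 0), (6, 1), (6, 5), (6, 9), (7, 6), (8, 2), (8, 5), (8, 6), (9, 0), (10, 7)}.
Total count |C(F_11)_aff| = 13.


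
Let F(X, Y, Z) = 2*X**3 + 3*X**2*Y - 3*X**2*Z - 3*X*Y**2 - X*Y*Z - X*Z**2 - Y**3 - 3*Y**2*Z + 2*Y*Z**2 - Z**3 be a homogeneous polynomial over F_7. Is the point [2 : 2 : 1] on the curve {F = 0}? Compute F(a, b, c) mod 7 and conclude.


F(2,2,1) ≡ 2 (mod 7); P is NOT on the curve.

Evaluate F(2, 2, 1) term-by-term (mod 7).
  2*X**3 ↦ 2·8·1·1 = 16
  3*X**2*Y ↦ 3·4·2·1 = 24
  -3*X**2*Z ↦ -3·4·1·1 = -12
  -3*X*Y**2 ↦ -3·2·4·1 = -24
  -X*Y*Z ↦ -1·2·2·1 = -4
  -X*Z**2 ↦ -1·2·1·1 = -2
  -Y**3 ↦ -1·1·8·1 = -8
  -3*Y**2*Z ↦ -3·1·4·1 = -12
  2*Y*Z**2 ↦ 2·1·2·1 = 4
  -Z**3 ↦ -1·1·1·1 = -1
Sum: F(2, 2, 1) = (16) + (24) + (-12) + (-24) + (-4) + (-2) + (-8) + (-12) + (4) + (-1) = -19.
Reducing mod 7: -19 ≡ 2 (mod 7).
Since F(a, b, c) ≡ 2 ≠ 0 (mod 7), P does NOT lie on the curve.


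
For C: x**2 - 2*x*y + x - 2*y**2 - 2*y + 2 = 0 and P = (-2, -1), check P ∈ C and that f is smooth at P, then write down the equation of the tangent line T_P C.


Tangent line at P: -x + 6*y + 4 = 0.

Step 1: f(-2, -1) = 0, so P lies on C.
Step 2: partial derivatives
  f_x(x, y) = 2*x - 2*y + 1, f_y(x, y) = -2*x - 4*y - 2.
  f_x(P) = -1, f_y(P) = 6 (gradient nonzero, so P is smooth).
Step 3: tangent line at P: -1·(x − -2) + 6·(y − -1) = 0.
Expanding: -x + 6*y + 4 = 0.


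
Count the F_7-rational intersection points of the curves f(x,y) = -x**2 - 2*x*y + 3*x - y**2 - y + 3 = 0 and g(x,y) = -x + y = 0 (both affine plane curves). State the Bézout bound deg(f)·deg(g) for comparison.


Common zeros: ∅; count = 0; Bézout bound = 2.

deg(f) = 2, deg(g) = 1, so Bézout bound = 2.
Scan x ∈ F_7. For each x, list the y ∈ F_7 with f(x, y) ≡ 0 and those with g(x, y) ≡ 0 (mod 7); the common zeros in that column are the intersection.
  x = 0: f ≡ 0 at y ∈ ∅; g ≡ 0 at y ∈ {0}; common: ∅.
  x = 1: f ≡ 0 at y ∈ {5, 6}; g ≡ 0 at y ∈ {1}; common: ∅.
  x = 2: f ≡ 0 at y ∈ ∅; g ≡ 0 at y ∈ {2}; common: ∅.
  x = 3: f ≡ 0 at y ∈ ∅; g ≡ 0 at y ∈ {3}; common: ∅.
  x = 4: f ≡ 0 at y ∈ {6}; g ≡ 0 at y ∈ {4}; common: ∅.
  x = 5: f ≡ 0 at y ∈ {0, 3}; g ≡ 0 at y ∈ {5}; common: ∅.
  x = 6: f ≡ 0 at y ∈ {3, 5}; g ≡ 0 at y ∈ {6}; common: ∅.
Collecting: common zeros = ∅, so the count is 0.
Comparison with the Bézout bound: 0 ≤ 2 = deg(f)·deg(g), as expected for curves with no common component (the affine F_7-count falls short of the bound because intersections may lie at infinity, over extension fields, or carry multiplicity).


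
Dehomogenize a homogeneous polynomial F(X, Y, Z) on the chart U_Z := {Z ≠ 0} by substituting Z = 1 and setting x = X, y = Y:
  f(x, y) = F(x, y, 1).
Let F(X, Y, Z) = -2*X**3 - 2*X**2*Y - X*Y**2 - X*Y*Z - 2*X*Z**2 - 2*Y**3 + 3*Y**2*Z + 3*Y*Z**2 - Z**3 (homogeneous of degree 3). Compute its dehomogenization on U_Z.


f(x, y) = -2*x**3 - 2*x**2*y - x*y**2 - x*y - 2*x - 2*y**3 + 3*y**2 + 3*y - 1

On U_Z we set Z = 1. Each monomial c·X^i·Y^j·Z^k in F becomes c·x^i·y^j·1^k = c·x^i·y^j.
Substituting Z = 1: F(X, Y, 1) = -2*x**3 - 2*x**2*y - x*y**2 - x*y - 2*x - 2*y**3 + 3*y**2 + 3*y - 1.
Note: deg(f) ≤ deg(F) = 3; strict inequality happens when F is divisible by Z (lost terms).


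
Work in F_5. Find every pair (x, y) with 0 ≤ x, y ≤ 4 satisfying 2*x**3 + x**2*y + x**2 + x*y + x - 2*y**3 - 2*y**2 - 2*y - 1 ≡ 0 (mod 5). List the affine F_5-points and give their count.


Affine F_5-points: {(2, 2), (3, 0), (3, 4)}; count = 3.

For each of the 25 pairs (x, y) ∈ F_5², evaluate f(x, y) mod 5. Record the zeros.
  x = 0: [0↦4, 1↦3, 2↦1, 3↦1, 4↦1]  zeros at y ∈ ∅
  x = 1: [0↦3, 1↦4, 2↦4, 3↦1, 4↦3]  zeros at y ∈ ∅
  x = 2: [0↦1, 1↦1, 2↦0, 3↦1, 4↦2]  zeros at y ∈ {2}
  x = 3: [0↦0, 1↦1, 2↦1, 3↦3, 4↦0]  zeros at y ∈ {0, 4}
  x = 4: [0↦2, 1↦1, 2↦4, 3↦4, 4↦4]  zeros at y ∈ ∅
Collecting zeros: affine points = {(2, 2), (3, 0), (3, 4)}.
Total count |C(F_5)_aff| = 3.


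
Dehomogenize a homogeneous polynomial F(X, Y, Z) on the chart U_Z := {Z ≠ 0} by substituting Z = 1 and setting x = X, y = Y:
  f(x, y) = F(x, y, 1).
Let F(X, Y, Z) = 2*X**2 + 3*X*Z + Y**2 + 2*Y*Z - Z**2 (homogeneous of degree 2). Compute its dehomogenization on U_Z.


f(x, y) = 2*x**2 + 3*x + y**2 + 2*y - 1

On U_Z we set Z = 1. Each monomial c·X^i·Y^j·Z^k in F becomes c·x^i·y^j·1^k = c·x^i·y^j.
Substituting Z = 1: F(X, Y, 1) = 2*x**2 + 3*x + y**2 + 2*y - 1.
Note: deg(f) ≤ deg(F) = 2; strict inequality happens when F is divisible by Z (lost terms).


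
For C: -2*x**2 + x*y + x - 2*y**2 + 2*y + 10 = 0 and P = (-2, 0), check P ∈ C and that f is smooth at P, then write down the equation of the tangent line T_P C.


Tangent line at P: 9*x + 18 = 0.

Step 1: f(-2, 0) = 0, so P lies on C.
Step 2: partial derivatives
  f_x(x, y) = -4*x + y + 1, f_y(x, y) = x - 4*y + 2.
  f_x(P) = 9, f_y(P) = 0 (gradient nonzero, so P is smooth).
Step 3: tangent line at P: 9·(x − -2) + 0·(y − 0) = 0.
Expanding: 9*x + 18 = 0.


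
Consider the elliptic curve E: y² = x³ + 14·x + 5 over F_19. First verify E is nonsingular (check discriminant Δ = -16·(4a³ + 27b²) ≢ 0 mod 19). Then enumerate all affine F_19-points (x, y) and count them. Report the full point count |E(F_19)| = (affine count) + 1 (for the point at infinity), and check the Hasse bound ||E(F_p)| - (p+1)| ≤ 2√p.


Affine points = {(0, 9), (0, 10), (1, 1), (1, 18), (3, 6), (3, 13), (4, 7), (4, 12), (6, 1), (6, 18), (7, 3), (7, 16), (9, 9), (9, 10), (10, 9), (10, 10), (12, 1), (12, 18), (13, 3), (13, 16), (14, 0), (17, 8), (17, 11), (18, 3), (18, 16)}; affine count = 25; |E(F_19)| = 26.

Discriminant check: Δ ∝ 4a³ + 27b² = 4·14³ + 27·5² = 4·2744 + 27·25 ≡ 4 (mod 19). Nonzero ⇒ E is nonsingular.
For each x ∈ F_19, compute rhs = x³ + 14·x + 5 mod 19, then count y ∈ F_19 with y² ≡ rhs.
  x = 0: rhs = 5, matching y values: 9, 10 (2 points).
  x = 1: rhs = 1, matching y values: 1, 18 (2 points).
  x = 2: rhs = 3, matching y values: none (0 points).
  x = 3: rhs = 17, matching y values: 6, 13 (2 points).
  x = 4: rhs = 11, matching y values: 7, 12 (2 points).
  x = 5: rhs = 10, matching y values: none (0 points).
  x = 6: rhs = 1, matching y values: 1, 18 (2 points).
  x = 7: rhs = 9, matching y values: 3, 16 (2 points).
  x = 8: rhs = 2, matching y values: none (0 points).
  x = 9: rhs = 5, matching y values: 9, 10 (2 points).
  x = 10: rhs = 5, matching y values: 9, 10 (2 points).
  x = 11: rhs = 8, matching y values: none (0 points).
  x = 12: rhs = 1, matching y values: 1, 18 (2 points).
  x = 13: rhs = 9, matching y values: 3, 16 (2 points).
  x = 14: rhs = 0, matching y values: 0 (1 points).
  x = 15: rhs = 18, matching y values: none (0 points).
  x = 16: rhs = 12, matching y values: none (0 points).
  x = 17: rhs = 7, matching y values: 8, 11 (2 points).
  x = 18: rhs = 9, matching y values: 3, 16 (2 points).
Total affine count: 25.
Full point count |E(F_19)| = 25 + 1 = 26.
Hasse bound: |26 − (19+1)| = |6| = 6 ≤ 2√19 ≈ 8.7178 ✓.


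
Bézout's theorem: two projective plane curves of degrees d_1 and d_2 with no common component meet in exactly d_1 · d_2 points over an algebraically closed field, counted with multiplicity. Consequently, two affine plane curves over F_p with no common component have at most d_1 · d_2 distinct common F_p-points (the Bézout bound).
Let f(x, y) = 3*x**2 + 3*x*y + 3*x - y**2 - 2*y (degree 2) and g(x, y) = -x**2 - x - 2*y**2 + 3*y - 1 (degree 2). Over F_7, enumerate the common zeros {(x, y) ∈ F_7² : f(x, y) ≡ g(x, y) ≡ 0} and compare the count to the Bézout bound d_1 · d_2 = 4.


Common zeros: ∅; count = 0; Bézout bound = 4.

deg(f) = 2, deg(g) = 2, so Bézout bound = 4.
Scan x ∈ F_7. For each x, list the y ∈ F_7 with f(x, y) ≡ 0 and those with g(x, y) ≡ 0 (mod 7); the common zeros in that column are the intersection.
  x = 0: f ≡ 0 at y ∈ {0, 5}; g ≡ 0 at y ∈ {1, 4}; common: ∅.
  x = 1: f ≡ 0 at y ∈ {3, 5}; g ≡ 0 at y ∈ ∅; common: ∅.
  x = 2: f ≡ 0 at y ∈ {1, 3}; g ≡ 0 at y ∈ {0, 5}; common: ∅.
  x = 3: f ≡ 0 at y ∈ {1, 6}; g ≡ 0 at y ∈ ∅; common: ∅.
  x = 4: f ≡ 0 at y ∈ {4, 6}; g ≡ 0 at y ∈ {0, 5}; common: ∅.
  x = 5: f ≡ 0 at y ∈ {2, 4}; g ≡ 0 at y ∈ ∅; common: ∅.
  x = 6: f ≡ 0 at y ∈ {0, 2}; g ≡ 0 at y ∈ {1, 4}; common: ∅.
Collecting: common zeros = ∅, so the count is 0.
Comparison with the Bézout bound: 0 ≤ 4 = deg(f)·deg(g), as expected for curves with no common component (the affine F_7-count falls short of the bound because intersections may lie at infinity, over extension fields, or carry multiplicity).


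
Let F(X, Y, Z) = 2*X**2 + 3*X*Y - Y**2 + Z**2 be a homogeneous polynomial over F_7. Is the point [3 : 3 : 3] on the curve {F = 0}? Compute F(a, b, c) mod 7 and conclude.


F(3,3,3) ≡ 3 (mod 7); P is NOT on the curve.

Evaluate F(3, 3, 3) term-by-term (mod 7).
  2*X**2 ↦ 2·9·1·1 = 18
  3*X*Y ↦ 3·3·3·1 = 27
  -Y**2 ↦ -1·1·9·1 = -9
  Z**2 ↦ 1·1·1·9 = 9
Sum: F(3, 3, 3) = (18) + (27) + (-9) + (9) = 45.
Reducing mod 7: 45 ≡ 3 (mod 7).
Since F(a, b, c) ≡ 3 ≠ 0 (mod 7), P does NOT lie on the curve.


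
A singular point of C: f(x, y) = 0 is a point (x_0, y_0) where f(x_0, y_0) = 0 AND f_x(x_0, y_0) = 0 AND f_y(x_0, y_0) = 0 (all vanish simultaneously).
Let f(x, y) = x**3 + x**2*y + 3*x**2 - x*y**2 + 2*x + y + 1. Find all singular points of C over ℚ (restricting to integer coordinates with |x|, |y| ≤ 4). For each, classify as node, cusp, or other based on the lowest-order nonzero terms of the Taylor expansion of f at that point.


Singular points: {(-1, -1)}; classification: node.

Compute partial derivatives:
  f_x = 3*x**2 + 2*x*y + 6*x - y**2 + 2.
  f_y = x**2 - 2*x*y + 1.
Scan x_0 ∈ {−4, ..., 4}. For each x_0, f_y(x_0, y) is a polynomial in y; find its integer roots y ∈ {−4, ..., 4}, then test f_x and f at those candidates.
  x = -4: f_y(-4, y) = 8*y + 17; no integer root y with |y| ≤ 4.
  x = -3: f_y(-3, y) = 6*y + 10; no integer root y with |y| ≤ 4.
  x = -2: f_y(-2, y) = 4*y + 5; no integer root y with |y| ≤ 4.
  x = -1: f_y(-1, y) = 2*y + 2; vanishes at y ∈ {-1}. (-1, -1): f_x = 0, f = 0 — SINGULAR.
  x = 0: f_y(0, y) = 1; no integer root y with |y| ≤ 4.
  x = 1: f_y(1, y) = 2 - 2*y; vanishes at y ∈ {1}. (1, 1): f_x = 12 ≠ 0.
  x = 2: f_y(2, y) = 5 - 4*y; no integer root y with |y| ≤ 4.
  x = 3: f_y(3, y) = 10 - 6*y; no integer root y with |y| ≤ 4.
  x = 4: f_y(4, y) = 17 - 8*y; no integer root y with |y| ≤ 4.
Only singular point on the grid: (-1, -1).
Classify: substitute x = -1 + u, y = -1 + v and expand: f = u**3 + u**2*v - u**2 - u*v**2 + v**2.
No constant or linear terms (consistent with a singular point). Quadratic part: -u**2 + v**2. Cubic part: u**3 + u**2*v - u*v**2.
The quadratic part v**2 - u**2 = (v − u)(v + u) splits into two distinct linear factors, so there are two distinct tangent lines y − -1 = ±(x − -1) — this is a node (ordinary double point).
Classification: node.


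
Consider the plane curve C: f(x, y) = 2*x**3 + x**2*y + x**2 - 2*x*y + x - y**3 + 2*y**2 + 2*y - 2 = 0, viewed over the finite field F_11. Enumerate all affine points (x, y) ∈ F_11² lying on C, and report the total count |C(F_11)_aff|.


Affine F_11-points: {(1, 8), (4, 4), (4, 5), (5, 10), (6, 6), (7, 2), (7, 9), (8, 7)}; count = 8.

For each of the 121 pairs (x, y) ∈ F_11², evaluate f(x, y) mod 11. Record the zeros.
  x = 0: [0↦9, 1↦1, 2↦2, 3↦6, 4↦7, 5↦10, 6↦9, 7↦9, 8↦4, 9↦10, 10↦10]  zeros at y ∈ ∅
  x = 1: [0↦2, 1↦4, 2↦4, 3↦7, 4↦7, 5↦9, 6↦7, 7↦6, 8↦0, 9↦5, 10↦4]  zeros at y ∈ {8}
  x = 2: [0↦9, 1↦1, 2↦2, 3↦6, 4↦7, 5↦10, 6↦9, 7↦9, 8↦4, 9↦10, 10↦10]  zeros at y ∈ ∅
  x = 3: [0↦9, 1↦4, 2↦8, 3↦4, 4↦8, 5↦3, 6↦5, 7↦8, 8↦6, 9↦4, 10↦7]  zeros at y ∈ ∅
  x = 4: [0↦3, 1↦3, 2↦1, 3↦2, 4↦0, 5↦0, 6↦7, 7↦4, 8↦7, 9↦10, 10↦7]  zeros at y ∈ {4, 5}
  x = 5: [0↦3, 1↦10, 2↦4, 3↦1, 4↦6, 5↦2, 6↦5, 7↦9, 8↦8, 9↦7, 10↦0]  zeros at y ∈ {10}
  x = 6: [0↦10, 1↦4, 2↦7, 3↦2, 4↦5, 5↦10, 6↦0, 7↦2, 8↦10, 9↦7, 10↦9]  zeros at y ∈ {6}
  x = 7: [0↦3, 1↦8, 2↦0, 3↦6, 4↦9, 5↦3, 6↦4, 7↦6, 8↦3, 9↦0, 10↦2]  zeros at y ∈ {2, 9}
  x = 8: [0↦5, 1↦1, 2↦6, 3↦3, 4↦8, 5↦4, 6↦7, 7↦0, 8↦10, 9↦9, 10↦2]  zeros at y ∈ {7}
  x = 9: [0↦6, 1↦6, 2↦4, 3↦5, 4↦3, 5↦3, 6↦10, 7↦7, 8↦10, 9↦2, 10↦10]  zeros at y ∈ ∅
  x = 10: [0↦7, 1↦2, 2↦6, 3↦2, 4↦6, 5↦1, 6↦3, 7↦6, 8↦4, 9↦2, 10↦5]  zeros at y ∈ ∅
Collecting zeros: affine points = {(1, 8), (4, 4), (4, 5), (5, 10), (6, 6), (7, 2), (7, 9), (8, 7)}.
Total count |C(F_11)_aff| = 8.


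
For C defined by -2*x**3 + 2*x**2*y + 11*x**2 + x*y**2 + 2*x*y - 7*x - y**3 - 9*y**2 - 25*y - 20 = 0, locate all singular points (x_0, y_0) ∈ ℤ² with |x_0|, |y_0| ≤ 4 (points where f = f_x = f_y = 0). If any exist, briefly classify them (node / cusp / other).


Singular points: {(1, -3)}; classification: node.

Compute partial derivatives:
  f_x = -6*x**2 + 4*x*y + 22*x + y**2 + 2*y - 7.
  f_y = 2*x**2 + 2*x*y + 2*x - 3*y**2 - 18*y - 25.
Scan x_0 ∈ {−4, ..., 4}. For each x_0, f_y(x_0, y) is a polynomial in y; find its integer roots y ∈ {−4, ..., 4}, then test f_x and f at those candidates.
  x = -4: f_y(-4, y) = -3*y**2 - 26*y - 1; no integer root y with |y| ≤ 4.
  x = -3: f_y(-3, y) = -3*y**2 - 24*y - 13; no integer root y with |y| ≤ 4.
  x = -2: f_y(-2, y) = -3*y**2 - 22*y - 21; no integer root y with |y| ≤ 4.
  x = -1: f_y(-1, y) = -3*y**2 - 20*y - 25; no integer root y with |y| ≤ 4.
  x = 0: f_y(0, y) = -3*y**2 - 18*y - 25; no integer root y with |y| ≤ 4.
  x = 1: f_y(1, y) = -3*y**2 - 16*y - 21; vanishes at y ∈ {-3}. (1, -3): f_x = 0, f = 0 — SINGULAR.
  x = 2: f_y(2, y) = -3*y**2 - 14*y - 13; no integer root y with |y| ≤ 4.
  x = 3: f_y(3, y) = -3*y**2 - 12*y - 1; no integer root y with |y| ≤ 4.
  x = 4: f_y(4, y) = -3*y**2 - 10*y + 15; no integer root y with |y| ≤ 4.
Only singular point on the grid: (1, -3).
Classify: substitute x = 1 + u, y = -3 + v and expand: f = -2*u**3 + 2*u**2*v - u**2 + u*v**2 - v**3 + v**2.
No constant or linear terms (consistent with a singular point). Quadratic part: -u**2 + v**2. Cubic part: -2*u**3 + 2*u**2*v + u*v**2 - v**3.
The quadratic part v**2 - u**2 = (v − u)(v + u) splits into two distinct linear factors, so there are two distinct tangent lines y − -3 = ±(x − 1) — this is a node (ordinary double point).
Classification: node.


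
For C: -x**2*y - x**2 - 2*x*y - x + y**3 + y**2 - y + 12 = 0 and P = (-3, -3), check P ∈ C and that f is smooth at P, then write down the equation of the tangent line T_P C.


Tangent line at P: -7*x + 17*y + 30 = 0.

Step 1: f(-3, -3) = 0, so P lies on C.
Step 2: partial derivatives
  f_x(x, y) = -2*x*y - 2*x - 2*y - 1, f_y(x, y) = -x**2 - 2*x + 3*y**2 + 2*y - 1.
  f_x(P) = -7, f_y(P) = 17 (gradient nonzero, so P is smooth).
Step 3: tangent line at P: -7·(x − -3) + 17·(y − -3) = 0.
Expanding: -7*x + 17*y + 30 = 0.


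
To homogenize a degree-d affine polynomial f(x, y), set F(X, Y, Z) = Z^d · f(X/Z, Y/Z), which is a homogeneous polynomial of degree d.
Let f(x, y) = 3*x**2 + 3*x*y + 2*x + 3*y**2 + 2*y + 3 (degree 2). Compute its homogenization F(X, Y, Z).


F(X, Y, Z) = 3*X**2 + 3*X*Y + 2*X*Z + 3*Y**2 + 2*Y*Z + 3*Z**2

deg(f) = 2.
Substitute x = X/Z, y = Y/Z into f, then multiply by Z^2.
  monomial 3·x^2·y^0 ↦ 3·X^2·Y^0·Z^0.
  monomial 3·x^1·y^1 ↦ 3·X^1·Y^1·Z^0.
  monomial 2·x^1·y^0 ↦ 2·X^1·Y^0·Z^1.
  monomial 3·x^0·y^2 ↦ 3·X^0·Y^2·Z^0.
  monomial 2·x^0·y^1 ↦ 2·X^0·Y^1·Z^1.
  monomial 3·x^0·y^0 ↦ 3·X^0·Y^0·Z^2.
Collecting: F(X, Y, Z) = 3*X**2 + 3*X*Y + 2*X*Z + 3*Y**2 + 2*Y*Z + 3*Z**2.


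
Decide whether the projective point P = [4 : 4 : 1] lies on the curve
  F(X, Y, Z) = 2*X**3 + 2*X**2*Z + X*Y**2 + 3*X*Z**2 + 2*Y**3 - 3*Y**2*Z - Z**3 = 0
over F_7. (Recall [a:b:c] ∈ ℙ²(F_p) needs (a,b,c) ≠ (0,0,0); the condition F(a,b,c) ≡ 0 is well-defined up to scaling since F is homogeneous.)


F(4,4,1) ≡ 0 (mod 7); P is on the curve.

Evaluate F(4, 4, 1) term-by-term (mod 7).
  2*X**3 ↦ 2·64·1·1 = 128
  2*X**2*Z ↦ 2·16·1·1 = 32
  X*Y**2 ↦ 1·4·16·1 = 64
  3*X*Z**2 ↦ 3·4·1·1 = 12
  2*Y**3 ↦ 2·1·64·1 = 128
  -3*Y**2*Z ↦ -3·1·16·1 = -48
  -Z**3 ↦ -1·1·1·1 = -1
Sum: F(4, 4, 1) = (128) + (32) + (64) + (12) + (128) + (-48) + (-1) = 315.
Reducing mod 7: 315 ≡ 0 (mod 7).
Since F(a, b, c) ≡ 0 (mod 7), P lies on the curve.


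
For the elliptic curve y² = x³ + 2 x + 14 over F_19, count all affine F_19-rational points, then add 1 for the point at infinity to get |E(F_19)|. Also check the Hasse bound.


Affine points = {(1, 6), (1, 13), (2, 8), (2, 11), (3, 3), (3, 16), (5, 4), (5, 15), (9, 1), (9, 18), (16, 0), (18, 7), (18, 12)}; affine count = 13; |E(F_19)| = 14.

Discriminant check: Δ ∝ 4a³ + 27b² = 4·2³ + 27·14² = 4·8 + 27·196 ≡ 4 (mod 19). Nonzero ⇒ E is nonsingular.
For each x ∈ F_19, compute rhs = x³ + 2·x + 14 mod 19, then count y ∈ F_19 with y² ≡ rhs.
  x = 0: rhs = 14, matching y values: none (0 points).
  x = 1: rhs = 17, matching y values: 6, 13 (2 points).
  x = 2: rhs = 7, matching y values: 8, 11 (2 points).
  x = 3: rhs = 9, matching y values: 3, 16 (2 points).
  x = 4: rhs = 10, matching y values: none (0 points).
  x = 5: rhs = 16, matching y values: 4, 15 (2 points).
  x = 6: rhs = 14, matching y values: none (0 points).
  x = 7: rhs = 10, matching y values: none (0 points).
  x = 8: rhs = 10, matching y values: none (0 points).
  x = 9: rhs = 1, matching y values: 1, 18 (2 points).
  x = 10: rhs = 8, matching y values: none (0 points).
  x = 11: rhs = 18, matching y values: none (0 points).
  x = 12: rhs = 18, matching y values: none (0 points).
  x = 13: rhs = 14, matching y values: none (0 points).
  x = 14: rhs = 12, matching y values: none (0 points).
  x = 15: rhs = 18, matching y values: none (0 points).
  x = 16: rhs = 0, matching y values: 0 (1 points).
  x = 17: rhs = 2, matching y values: none (0 points).
  x = 18: rhs = 11, matching y values: 7, 12 (2 points).
Total affine count: 13.
Full point count |E(F_19)| = 13 + 1 = 14.
Hasse bound: |14 − (19+1)| = |-6| = 6 ≤ 2√19 ≈ 8.7178 ✓.


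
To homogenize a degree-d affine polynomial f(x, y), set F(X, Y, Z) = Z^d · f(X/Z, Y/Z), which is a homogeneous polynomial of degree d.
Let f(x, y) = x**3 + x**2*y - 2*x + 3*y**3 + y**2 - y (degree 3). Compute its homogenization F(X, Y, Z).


F(X, Y, Z) = X**3 + X**2*Y - 2*X*Z**2 + 3*Y**3 + Y**2*Z - Y*Z**2

deg(f) = 3.
Substitute x = X/Z, y = Y/Z into f, then multiply by Z^3.
  monomial 1·x^3·y^0 ↦ 1·X^3·Y^0·Z^0.
  monomial 1·x^2·y^1 ↦ 1·X^2·Y^1·Z^0.
  monomial -2·x^1·y^0 ↦ -2·X^1·Y^0·Z^2.
  monomial 3·x^0·y^3 ↦ 3·X^0·Y^3·Z^0.
  monomial 1·x^0·y^2 ↦ 1·X^0·Y^2·Z^1.
  monomial -1·x^0·y^1 ↦ -1·X^0·Y^1·Z^2.
Collecting: F(X, Y, Z) = X**3 + X**2*Y - 2*X*Z**2 + 3*Y**3 + Y**2*Z - Y*Z**2.


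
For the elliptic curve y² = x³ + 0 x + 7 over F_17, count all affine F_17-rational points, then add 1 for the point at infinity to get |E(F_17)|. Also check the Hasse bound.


Affine points = {(1, 5), (1, 12), (2, 7), (2, 10), (3, 0), (5, 8), (5, 9), (6, 6), (6, 11), (8, 3), (8, 14), (10, 2), (10, 15), (12, 1), (12, 16), (15, 4), (15, 13)}; affine count = 17; |E(F_17)| = 18.

Discriminant check: Δ ∝ 4a³ + 27b² = 4·0³ + 27·7² = 4·0 + 27·49 ≡ 14 (mod 17). Nonzero ⇒ E is nonsingular.
For each x ∈ F_17, compute rhs = x³ + 0·x + 7 mod 17, then count y ∈ F_17 with y² ≡ rhs.
  x = 0: rhs = 7, matching y values: none (0 points).
  x = 1: rhs = 8, matching y values: 5, 12 (2 points).
  x = 2: rhs = 15, matching y values: 7, 10 (2 points).
  x = 3: rhs = 0, matching y values: 0 (1 points).
  x = 4: rhs = 3, matching y values: none (0 points).
  x = 5: rhs = 13, matching y values: 8, 9 (2 points).
  x = 6: rhs = 2, matching y values: 6, 11 (2 points).
  x = 7: rhs = 10, matching y values: none (0 points).
  x = 8: rhs = 9, matching y values: 3, 14 (2 points).
  x = 9: rhs = 5, matching y values: none (0 points).
  x = 10: rhs = 4, matching y values: 2, 15 (2 points).
  x = 11: rhs = 12, matching y values: none (0 points).
  x = 12: rhs = 1, matching y values: 1, 16 (2 points).
  x = 13: rhs = 11, matching y values: none (0 points).
  x = 14: rhs = 14, matching y values: none (0 points).
  x = 15: rhs = 16, matching y values: 4, 13 (2 points).
  x = 16: rhs = 6, matching y values: none (0 points).
Total affine count: 17.
Full point count |E(F_17)| = 17 + 1 = 18.
Hasse bound: |18 − (17+1)| = |0| = 0 ≤ 2√17 ≈ 8.2462 ✓.


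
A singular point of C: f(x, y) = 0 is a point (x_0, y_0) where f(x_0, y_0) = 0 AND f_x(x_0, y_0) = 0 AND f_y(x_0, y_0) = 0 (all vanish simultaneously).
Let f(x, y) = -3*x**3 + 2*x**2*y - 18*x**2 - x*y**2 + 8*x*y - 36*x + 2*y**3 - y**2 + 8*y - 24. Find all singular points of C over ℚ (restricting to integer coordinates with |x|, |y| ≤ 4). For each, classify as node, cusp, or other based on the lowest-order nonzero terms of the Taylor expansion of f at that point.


Singular points: {(-2, 0)}; classification: cusp.

Compute partial derivatives:
  f_x = -9*x**2 + 4*x*y - 36*x - y**2 + 8*y - 36.
  f_y = 2*x**2 - 2*x*y + 8*x + 6*y**2 - 2*y + 8.
Scan x_0 ∈ {−4, ..., 4}. For each x_0, f_y(x_0, y) is a polynomial in y; find its integer roots y ∈ {−4, ..., 4}, then test f_x and f at those candidates.
  x = -4: f_y(-4, y) = 6*y**2 + 6*y + 8; no integer root y with |y| ≤ 4.
  x = -3: f_y(-3, y) = 6*y**2 + 4*y + 2; no integer root y with |y| ≤ 4.
  x = -2: f_y(-2, y) = 6*y**2 + 2*y; vanishes at y ∈ {0}. (-2, 0): f_x = 0, f = 0 — SINGULAR.
  x = -1: f_y(-1, y) = 6*y**2 + 2; no integer root y with |y| ≤ 4.
  x = 0: f_y(0, y) = 6*y**2 - 2*y + 8; no integer root y with |y| ≤ 4.
  x = 1: f_y(1, y) = 6*y**2 - 4*y + 18; no integer root y with |y| ≤ 4.
  x = 2: f_y(2, y) = 6*y**2 - 6*y + 32; no integer root y with |y| ≤ 4.
  x = 3: f_y(3, y) = 6*y**2 - 8*y + 50; no integer root y with |y| ≤ 4.
  x = 4: f_y(4, y) = 6*y**2 - 10*y + 72; no integer root y with |y| ≤ 4.
Only singular point on the grid: (-2, 0).
Classify: substitute x = -2 + u, y = 0 + v and expand: f = -3*u**3 + 2*u**2*v - u*v**2 + 2*v**3 + v**2.
No constant or linear terms (consistent with a singular point). Quadratic part: v**2. Cubic part: -3*u**3 + 2*u**2*v - u*v**2 + 2*v**3.
The quadratic part v**2 is a perfect square, so there is a single (double) tangent line v = 0, i.e. y = 0. Restricting the cubic part to that line (v = 0) leaves -3*u**3 ≠ 0, so f is not divisible by v and the branch is v² ≈ 3*u**3 to lowest order — this is a cusp.
Classification: cusp.
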